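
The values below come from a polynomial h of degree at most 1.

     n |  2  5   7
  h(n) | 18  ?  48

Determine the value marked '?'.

36

The 2 known points determine the degree-1 polynomial uniquely.
Write h(n) = an + b. Substituting each data point gives a linear system:
  2a + b = 18
  7a + b = 48
Solving the system yields a = 6, b = 6.
So h(n) = 6n + 6.
Then h(5) = 36.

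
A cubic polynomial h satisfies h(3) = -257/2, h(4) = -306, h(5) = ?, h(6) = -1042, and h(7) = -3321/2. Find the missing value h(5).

The 4 known points determine the degree-3 polynomial uniquely.
Write h(n) = an^3 + bn^2 + cn + d. Substituting each data point gives a linear system:
  27a + 9b + 3c + d = -257/2
  64a + 16b + 4c + d = -306
  216a + 36b + 6c + d = -1042
  343a + 49b + 7c + d = -3321/2
Solving the system yields a = -5, b = 3/2, c = -3, d = 2.
So h(n) = -5n^3 + (3/2)n^2 - 3n + 2.
Then h(5) = -1201/2.

-1201/2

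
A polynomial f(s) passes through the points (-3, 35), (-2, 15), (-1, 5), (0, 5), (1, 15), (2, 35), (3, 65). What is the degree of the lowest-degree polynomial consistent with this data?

Forward differences of the values at s = -3, -2, -1, 0, 1, 2, 3:
  f  : 35  15  5  5  15  35  65
  Δ  : -20  -10  0  10  20  30
  Δ^2: 10  10  10  10  10
  Δ^3: 0  0  0  0
  Δ^4: 0  0  0
  Δ^5: 0  0
  Δ^6: 0
The second differences are constant (10) and nonzero, while all higher differences vanish, so the minimal degree is 2.

2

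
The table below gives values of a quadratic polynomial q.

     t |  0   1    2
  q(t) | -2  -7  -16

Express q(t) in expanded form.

Using the Lagrange interpolation formula with nodes 0, 1, 2:
  L_0(t) = (t - 1)(t - 2) / 2
  L_1(t) = t(t - 2) / -1
  L_2(t) = t(t - 1) / 2
Then q(t) = -2·L_0(t) - 7·L_1(t) - 16·L_2(t).
Expanding and collecting terms gives q(t) = -2t^2 - 3t - 2.
Check: q(2) = -16. ✓

q(t) = -2t^2 - 3t - 2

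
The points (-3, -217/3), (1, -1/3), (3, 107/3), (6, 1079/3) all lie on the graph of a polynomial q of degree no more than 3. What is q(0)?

Using the Lagrange interpolation formula with nodes -3, 1, 3, 6:
  L_0(s) = (s - 1)(s - 3)(s - 6) / -216
  L_1(s) = (s + 3)(s - 3)(s - 6) / 40
  L_2(s) = (s + 3)(s - 1)(s - 6) / -36
  L_3(s) = (s + 3)(s - 1)(s - 3) / 135
Then q(s) = -217/3·L_0(s) - 1/3·L_1(s) + 107/3·L_2(s) + 1079/3·L_3(s).
Expanding and collecting terms gives q(s) = 2s^3 - 2s^2 - 1/3.
Evaluating at s = 0: q(0) = -1/3.

-1/3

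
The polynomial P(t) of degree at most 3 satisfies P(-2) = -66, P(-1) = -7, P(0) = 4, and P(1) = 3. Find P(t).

Write P(t) = at^3 + bt^2 + ct + d. Substituting each data point gives a linear system:
  -8a + 4b - 2c + d = -66
  -a + b - c + d = -7
  d = 4
  a + b + c + d = 3
Solving the system yields a = 6, b = -6, c = -1, d = 4.
So P(t) = 6t³ - 6t² - t + 4.
Check: P(1) = 3. ✓

P(t) = 6t^3 - 6t^2 - t + 4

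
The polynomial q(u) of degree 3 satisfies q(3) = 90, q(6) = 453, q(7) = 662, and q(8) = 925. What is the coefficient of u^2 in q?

Write q(u) = au^3 + bu^2 + cu + d. Substituting each data point gives a linear system:
  27a + 9b + 3c + d = 90
  216a + 36b + 6c + d = 453
  343a + 49b + 7c + d = 662
  512a + 64b + 8c + d = 925
Solving the system yields a = 1, b = 6, c = 4, d = -3.
So q(u) = u³ + 6u² + 4u - 3.
The coefficient of u^2 is 6.

6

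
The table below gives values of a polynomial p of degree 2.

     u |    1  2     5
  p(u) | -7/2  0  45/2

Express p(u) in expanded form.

p(u) = u^2 + (1/2)u - 5

Write p(u) = au^2 + bu + c. Substituting each data point gives a linear system:
  a + b + c = -7/2
  4a + 2b + c = 0
  25a + 5b + c = 45/2
Solving the system yields a = 1, b = 1/2, c = -5.
So p(u) = u^2 + (1/2)u - 5.
Check: p(5) = 45/2. ✓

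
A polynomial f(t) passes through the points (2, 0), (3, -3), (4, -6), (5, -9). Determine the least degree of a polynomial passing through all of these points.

1

Forward differences of the values at t = 2, 3, 4, 5:
  f  : 0  -3  -6  -9
  Δ  : -3  -3  -3
  Δ^2: 0  0
  Δ^3: 0
The first differences are constant (-3) and nonzero, while all higher differences vanish, so the minimal degree is 1.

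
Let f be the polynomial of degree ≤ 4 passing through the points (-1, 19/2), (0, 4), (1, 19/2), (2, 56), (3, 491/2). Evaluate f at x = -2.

68

Forward differences of the values at x = -1, 0, 1, 2, 3:
  f  : 19/2  4  19/2  56  491/2
  Δ  : -11/2  11/2  93/2  379/2
  Δ^2: 11  41  143
  Δ^3: 30  102
  Δ^4: 72
The fourth differences are constant, confirming degree 4.
Interpolating (Newton forward form) and evaluating at x = -2 gives f(-2) = 68.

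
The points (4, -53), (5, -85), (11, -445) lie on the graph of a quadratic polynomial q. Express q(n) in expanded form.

q(n) = -4n^2 + 4n - 5

Using the Lagrange interpolation formula with nodes 4, 5, 11:
  L_0(n) = (n - 5)(n - 11) / 7
  L_1(n) = (n - 4)(n - 11) / -6
  L_2(n) = (n - 4)(n - 5) / 42
Then q(n) = -53·L_0(n) - 85·L_1(n) - 445·L_2(n).
Expanding and collecting terms gives q(n) = -4n² + 4n - 5.
Check: q(11) = -445. ✓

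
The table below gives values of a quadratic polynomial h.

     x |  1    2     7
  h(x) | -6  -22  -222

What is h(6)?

-166

Using the Lagrange interpolation formula with nodes 1, 2, 7:
  L_0(x) = (x - 2)(x - 7) / 6
  L_1(x) = (x - 1)(x - 7) / -5
  L_2(x) = (x - 1)(x - 2) / 30
Then h(x) = -6·L_0(x) - 22·L_1(x) - 222·L_2(x).
Expanding and collecting terms gives h(x) = -4x^2 - 4x + 2.
Evaluating at x = 6: h(6) = -166.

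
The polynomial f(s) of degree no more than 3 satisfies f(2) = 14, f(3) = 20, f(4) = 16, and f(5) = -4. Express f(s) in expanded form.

Write f(s) = as^3 + bs^2 + cs + d. Substituting each data point gives a linear system:
  8a + 4b + 2c + d = 14
  27a + 9b + 3c + d = 20
  64a + 16b + 4c + d = 16
  125a + 25b + 5c + d = -4
Solving the system yields a = -1, b = 4, c = 5, d = -4.
So f(s) = -s^3 + 4s^2 + 5s - 4.
Check: f(2) = 14. ✓

f(s) = -s^3 + 4s^2 + 5s - 4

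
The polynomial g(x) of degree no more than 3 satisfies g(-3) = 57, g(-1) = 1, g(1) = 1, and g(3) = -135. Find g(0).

Using the Lagrange interpolation formula with nodes -3, -1, 1, 3:
  L_0(x) = (x + 1)(x - 1)(x - 3) / -48
  L_1(x) = (x + 3)(x - 1)(x - 3) / 16
  L_2(x) = (x + 3)(x + 1)(x - 3) / -16
  L_3(x) = (x + 3)(x + 1)(x - 1) / 48
Then g(x) = 57·L_0(x) + 1·L_1(x) + 1·L_2(x) - 135·L_3(x).
Expanding and collecting terms gives g(x) = -4x³ - 5x² + 4x + 6.
Evaluating at x = 0: g(0) = 6.

6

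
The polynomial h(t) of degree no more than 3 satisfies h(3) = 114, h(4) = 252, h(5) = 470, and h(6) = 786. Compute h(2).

Forward differences of the values at t = 3, 4, 5, 6:
  h  : 114  252  470  786
  Δ  : 138  218  316
  Δ^2: 80  98
  Δ^3: 18
The third differences are constant, confirming degree 3.
Interpolating (Newton forward form) and evaluating at t = 2 gives h(2) = 38.

38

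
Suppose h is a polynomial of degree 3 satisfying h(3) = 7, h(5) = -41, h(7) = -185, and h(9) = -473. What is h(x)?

h(x) = -x^3 + 3x^2 + x + 4

Write h(x) = ax^3 + bx^2 + cx + d. Substituting each data point gives a linear system:
  27a + 9b + 3c + d = 7
  125a + 25b + 5c + d = -41
  343a + 49b + 7c + d = -185
  729a + 81b + 9c + d = -473
Solving the system yields a = -1, b = 3, c = 1, d = 4.
So h(x) = -x³ + 3x² + x + 4.
Check: h(9) = -473. ✓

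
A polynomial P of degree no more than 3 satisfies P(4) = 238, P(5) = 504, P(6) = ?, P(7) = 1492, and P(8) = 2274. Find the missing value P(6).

912

On equispaced nodes a degree-3 polynomial has vanishing fourth forward difference, so
  P(4) - 4·P(5) + 6·P(6) - 4·P(7) + P(8) = 0.
Substituting the known values and solving for P(6):
  6·P(6) = 5472
  P(6) = 912.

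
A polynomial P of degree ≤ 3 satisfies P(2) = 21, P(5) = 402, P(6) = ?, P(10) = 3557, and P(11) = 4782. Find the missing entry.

The 4 known points determine the degree-3 polynomial uniquely.
Write P(n) = an^3 + bn^2 + cn + d. Substituting each data point gives a linear system:
  8a + 4b + 2c + d = 21
  125a + 25b + 5c + d = 402
  1000a + 100b + 10c + d = 3557
  1331a + 121b + 11c + d = 4782
Solving the system yields a = 4, b = -5, c = 6, d = -3.
So P(n) = 4n³ - 5n² + 6n - 3.
Then P(6) = 717.

717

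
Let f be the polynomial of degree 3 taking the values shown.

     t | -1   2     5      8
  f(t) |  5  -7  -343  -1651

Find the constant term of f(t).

Write f(t) = at^3 + bt^2 + ct + d. Substituting each data point gives a linear system:
  -a + b - c + d = 5
  8a + 4b + 2c + d = -7
  125a + 25b + 5c + d = -343
  512a + 64b + 8c + d = -1651
Solving the system yields a = -4, b = 6, c = 2, d = -3.
So f(t) = -4t^3 + 6t^2 + 2t - 3.
The constant term is -3.

-3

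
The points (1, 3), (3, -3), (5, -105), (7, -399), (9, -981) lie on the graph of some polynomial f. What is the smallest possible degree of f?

Forward differences of the values at n = 1, 3, 5, 7, 9:
  f  : 3  -3  -105  -399  -981
  Δ  : -6  -102  -294  -582
  Δ^2: -96  -192  -288
  Δ^3: -96  -96
  Δ^4: 0
The third differences are constant (-96) and nonzero, while all higher differences vanish, so the minimal degree is 3.

3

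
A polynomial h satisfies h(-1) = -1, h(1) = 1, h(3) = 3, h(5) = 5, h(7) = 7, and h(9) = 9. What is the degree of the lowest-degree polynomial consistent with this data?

1

Forward differences of the values at s = -1, 1, 3, 5, 7, 9:
  h  : -1  1  3  5  7  9
  Δ  : 2  2  2  2  2
  Δ^2: 0  0  0  0
  Δ^3: 0  0  0
  Δ^4: 0  0
  Δ^5: 0
The first differences are constant (2) and nonzero, while all higher differences vanish, so the minimal degree is 1.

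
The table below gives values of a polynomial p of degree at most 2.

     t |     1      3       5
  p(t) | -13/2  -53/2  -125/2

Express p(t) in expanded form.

Using the Lagrange interpolation formula with nodes 1, 3, 5:
  L_0(t) = (t - 3)(t - 5) / 8
  L_1(t) = (t - 1)(t - 5) / -4
  L_2(t) = (t - 1)(t - 3) / 8
Then p(t) = -13/2·L_0(t) - 53/2·L_1(t) - 125/2·L_2(t).
Expanding and collecting terms gives p(t) = -2t^2 - 2t - 5/2.
Check: p(3) = -53/2. ✓

p(t) = -2t^2 - 2t - 5/2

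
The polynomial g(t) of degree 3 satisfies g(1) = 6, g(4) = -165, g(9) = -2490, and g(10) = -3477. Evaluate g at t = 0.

3

Write g(t) = at^3 + bt^2 + ct + d. Substituting each data point gives a linear system:
  a + b + c + d = 6
  64a + 16b + 4c + d = -165
  729a + 81b + 9c + d = -2490
  1000a + 100b + 10c + d = -3477
Solving the system yields a = -4, b = 5, c = 2, d = 3.
So g(t) = -4t^3 + 5t^2 + 2t + 3.
Then g(0) = 3.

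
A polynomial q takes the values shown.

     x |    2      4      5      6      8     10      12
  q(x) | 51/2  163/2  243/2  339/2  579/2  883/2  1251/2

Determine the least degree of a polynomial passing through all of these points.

2

Divided differences on the nodes 2, 4, 5, 6, 8, 10, 12:
  order 0: 51/2  163/2  243/2  339/2  579/2  883/2  1251/2
  order 1: 28  40  48  60  76  92
  order 2: 4  4  4  4  4
  order 3: 0  0  0  0
  order 4: 0  0  0
  order 5: 0  0
  order 6: 0
The order-2 divided differences are all 4 (nonzero) and every higher order vanishes, so the data lies on a polynomial of degree exactly 2.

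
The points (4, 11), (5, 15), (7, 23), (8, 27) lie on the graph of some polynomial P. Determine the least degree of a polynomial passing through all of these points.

1

Divided differences on the nodes 4, 5, 7, 8:
  order 0: 11  15  23  27
  order 1: 4  4  4
  order 2: 0  0
  order 3: 0
The order-1 divided differences are all 4 (nonzero) and every higher order vanishes, so the data lies on a polynomial of degree exactly 1.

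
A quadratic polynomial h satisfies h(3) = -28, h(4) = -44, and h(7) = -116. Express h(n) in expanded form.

Using the Lagrange interpolation formula with nodes 3, 4, 7:
  L_0(n) = (n - 4)(n - 7) / 4
  L_1(n) = (n - 3)(n - 7) / -3
  L_2(n) = (n - 3)(n - 4) / 12
Then h(n) = -28·L_0(n) - 44·L_1(n) - 116·L_2(n).
Expanding and collecting terms gives h(n) = -2n² - 2n - 4.
Check: h(4) = -44. ✓

h(n) = -2n^2 - 2n - 4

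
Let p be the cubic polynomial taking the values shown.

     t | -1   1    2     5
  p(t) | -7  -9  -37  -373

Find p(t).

p(t) = -2t^3 - 5t^2 + t - 3

Using the Lagrange interpolation formula with nodes -1, 1, 2, 5:
  L_0(t) = (t - 1)(t - 2)(t - 5) / -36
  L_1(t) = (t + 1)(t - 2)(t - 5) / 8
  L_2(t) = (t + 1)(t - 1)(t - 5) / -9
  L_3(t) = (t + 1)(t - 1)(t - 2) / 72
Then p(t) = -7·L_0(t) - 9·L_1(t) - 37·L_2(t) - 373·L_3(t).
Expanding and collecting terms gives p(t) = -2t³ - 5t² + t - 3.
Check: p(1) = -9. ✓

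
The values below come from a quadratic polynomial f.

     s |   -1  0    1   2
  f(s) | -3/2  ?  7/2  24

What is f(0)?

-5

The 3 known points determine the degree-2 polynomial uniquely.
Write f(s) = as^2 + bs + c. Substituting each data point gives a linear system:
  a - b + c = -3/2
  a + b + c = 7/2
  4a + 2b + c = 24
Solving the system yields a = 6, b = 5/2, c = -5.
So f(s) = 6s^2 + (5/2)s - 5.
Then f(0) = -5.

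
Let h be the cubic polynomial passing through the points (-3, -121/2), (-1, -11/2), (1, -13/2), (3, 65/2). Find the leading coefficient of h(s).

2

Write h(s) = as^3 + bs^2 + cs + d. Substituting each data point gives a linear system:
  -27a + 9b - 3c + d = -121/2
  -a + b - c + d = -11/2
  a + b + c + d = -13/2
  27a + 9b + 3c + d = 65/2
Solving the system yields a = 2, b = -1, c = -5/2, d = -5.
So h(s) = 2s³ - s² - (5/2)s - 5.
The leading coefficient is 2.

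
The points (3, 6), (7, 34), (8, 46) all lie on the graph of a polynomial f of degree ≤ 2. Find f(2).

Using the Lagrange interpolation formula with nodes 3, 7, 8:
  L_0(n) = (n - 7)(n - 8) / 20
  L_1(n) = (n - 3)(n - 8) / -4
  L_2(n) = (n - 3)(n - 7) / 5
Then f(n) = 6·L_0(n) + 34·L_1(n) + 46·L_2(n).
Expanding and collecting terms gives f(n) = n² - 3n + 6.
Evaluating at n = 2: f(2) = 4.

4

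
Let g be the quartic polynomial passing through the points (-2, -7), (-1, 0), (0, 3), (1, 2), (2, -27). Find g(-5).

-412

Forward differences of the values at s = -2, -1, 0, 1, 2:
  g  : -7  0  3  2  -27
  Δ  : 7  3  -1  -29
  Δ^2: -4  -4  -28
  Δ^3: 0  -24
  Δ^4: -24
The fourth differences are constant, confirming degree 4.
Interpolating (Newton forward form) and evaluating at s = -5 gives g(-5) = -412.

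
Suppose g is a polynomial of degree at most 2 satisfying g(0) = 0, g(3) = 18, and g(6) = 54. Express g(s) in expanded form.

g(s) = s^2 + 3s

Write g(s) = as^2 + bs + c. Substituting each data point gives a linear system:
  c = 0
  9a + 3b + c = 18
  36a + 6b + c = 54
Solving the system yields a = 1, b = 3, c = 0.
So g(s) = s^2 + 3s.
Check: g(0) = 0. ✓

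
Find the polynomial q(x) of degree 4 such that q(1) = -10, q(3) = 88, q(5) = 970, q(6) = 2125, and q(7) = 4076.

q(x) = 2x^4 - 2x^3 - 5x - 5

Using the Lagrange interpolation formula with nodes 1, 3, 5, 6, 7:
  L_0(x) = (x - 3)(x - 5)(x - 6)(x - 7) / 240
  L_1(x) = (x - 1)(x - 5)(x - 6)(x - 7) / -48
  L_2(x) = (x - 1)(x - 3)(x - 6)(x - 7) / 16
  L_3(x) = (x - 1)(x - 3)(x - 5)(x - 7) / -15
  L_4(x) = (x - 1)(x - 3)(x - 5)(x - 6) / 48
Then q(x) = -10·L_0(x) + 88·L_1(x) + 970·L_2(x) + 2125·L_3(x) + 4076·L_4(x).
Expanding and collecting terms gives q(x) = 2x^4 - 2x^3 - 5x - 5.
Check: q(5) = 970. ✓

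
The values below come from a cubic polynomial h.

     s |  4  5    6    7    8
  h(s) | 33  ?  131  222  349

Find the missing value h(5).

70

On equispaced nodes a degree-3 polynomial has vanishing fourth forward difference, so
  h(4) - 4·h(5) + 6·h(6) - 4·h(7) + h(8) = 0.
Substituting the known values and solving for h(5):
  -4·h(5) = -280
  h(5) = 70.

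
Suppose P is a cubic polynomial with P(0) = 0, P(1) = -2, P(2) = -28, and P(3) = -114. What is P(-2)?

76

Using the Lagrange interpolation formula with nodes 0, 1, 2, 3:
  L_0(t) = (t - 1)(t - 2)(t - 3) / -6
  L_1(t) = t(t - 2)(t - 3) / 2
  L_2(t) = t(t - 1)(t - 3) / -2
  L_3(t) = t(t - 1)(t - 2) / 6
Then P(t) = 0·L_0(t) - 2·L_1(t) - 28·L_2(t) - 114·L_3(t).
Expanding and collecting terms gives P(t) = -6t³ + 6t² - 2t.
Evaluating at t = -2: P(-2) = 76.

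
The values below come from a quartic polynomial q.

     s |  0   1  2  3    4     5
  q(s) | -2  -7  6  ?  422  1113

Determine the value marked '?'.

On equispaced nodes a degree-4 polynomial has vanishing fifth forward difference, so
  - q(0) + 5·q(1) - 10·q(2) + 10·q(3) - 5·q(4) + q(5) = 0.
Substituting the known values and solving for q(3):
  10·q(3) = 1090
  q(3) = 109.

109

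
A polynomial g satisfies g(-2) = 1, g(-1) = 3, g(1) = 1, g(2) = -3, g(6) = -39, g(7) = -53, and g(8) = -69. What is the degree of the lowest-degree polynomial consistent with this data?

Divided differences on the nodes -2, -1, 1, 2, 6, 7, 8:
  order 0: 1  3  1  -3  -39  -53  -69
  order 1: 2  -1  -4  -9  -14  -16
  order 2: -1  -1  -1  -1  -1
  order 3: 0  0  0  0
  order 4: 0  0  0
  order 5: 0  0
  order 6: 0
The order-2 divided differences are all -1 (nonzero) and every higher order vanishes, so the data lies on a polynomial of degree exactly 2.

2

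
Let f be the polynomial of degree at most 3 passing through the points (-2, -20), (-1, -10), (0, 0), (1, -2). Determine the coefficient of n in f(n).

Write f(n) = an^3 + bn^2 + cn + d. Substituting each data point gives a linear system:
  -8a + 4b - 2c + d = -20
  -a + b - c + d = -10
  d = 0
  a + b + c + d = -2
Solving the system yields a = -2, b = -6, c = 6, d = 0.
So f(n) = -2n^3 - 6n^2 + 6n.
The coefficient of n is 6.

6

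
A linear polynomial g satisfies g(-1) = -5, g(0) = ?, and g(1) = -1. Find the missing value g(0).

On equispaced nodes a degree-1 polynomial has vanishing second forward difference, so
  g(-1) - 2·g(0) + g(1) = 0.
Substituting the known values and solving for g(0):
  -2·g(0) = 6
  g(0) = -3.

-3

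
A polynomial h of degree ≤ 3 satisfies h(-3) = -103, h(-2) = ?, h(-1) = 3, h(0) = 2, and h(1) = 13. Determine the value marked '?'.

The 4 known points determine the degree-3 polynomial uniquely.
Write h(n) = an^3 + bn^2 + cn + d. Substituting each data point gives a linear system:
  -27a + 9b - 3c + d = -103
  -a + b - c + d = 3
  d = 2
  a + b + c + d = 13
Solving the system yields a = 6, b = 6, c = -1, d = 2.
So h(n) = 6n^3 + 6n^2 - n + 2.
Then h(-2) = -20.

-20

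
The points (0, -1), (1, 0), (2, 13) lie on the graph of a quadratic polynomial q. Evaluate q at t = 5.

124

Using the Lagrange interpolation formula with nodes 0, 1, 2:
  L_0(t) = (t - 1)(t - 2) / 2
  L_1(t) = t(t - 2) / -1
  L_2(t) = t(t - 1) / 2
Then q(t) = -1·L_0(t) + 0·L_1(t) + 13·L_2(t).
Expanding and collecting terms gives q(t) = 6t² - 5t - 1.
Evaluating at t = 5: q(5) = 124.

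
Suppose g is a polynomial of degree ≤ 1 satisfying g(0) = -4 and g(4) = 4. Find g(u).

Write g(u) = au + b. Substituting each data point gives a linear system:
  b = -4
  4a + b = 4
Solving the system yields a = 2, b = -4.
So g(u) = 2u - 4.
Check: g(0) = -4. ✓

g(u) = 2u - 4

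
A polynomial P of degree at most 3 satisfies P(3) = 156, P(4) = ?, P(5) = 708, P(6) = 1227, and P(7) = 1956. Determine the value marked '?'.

On equispaced nodes a degree-3 polynomial has vanishing fourth forward difference, so
  P(3) - 4·P(4) + 6·P(5) - 4·P(6) + P(7) = 0.
Substituting the known values and solving for P(4):
  -4·P(4) = -1452
  P(4) = 363.

363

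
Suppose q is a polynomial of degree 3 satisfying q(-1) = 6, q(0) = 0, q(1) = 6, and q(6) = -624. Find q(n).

Using the Lagrange interpolation formula with nodes -1, 0, 1, 6:
  L_0(n) = n(n - 1)(n - 6) / -14
  L_1(n) = (n + 1)(n - 1)(n - 6) / 6
  L_2(n) = (n + 1)n(n - 6) / -10
  L_3(n) = (n + 1)n(n - 1) / 210
Then q(n) = 6·L_0(n) + 0·L_1(n) + 6·L_2(n) - 624·L_3(n).
Expanding and collecting terms gives q(n) = -4n^3 + 6n^2 + 4n.
Check: q(1) = 6. ✓

q(n) = -4n^3 + 6n^2 + 4n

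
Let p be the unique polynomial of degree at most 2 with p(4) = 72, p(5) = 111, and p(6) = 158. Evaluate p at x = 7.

213

Using the Lagrange interpolation formula with nodes 4, 5, 6:
  L_0(x) = (x - 5)(x - 6) / 2
  L_1(x) = (x - 4)(x - 6) / -1
  L_2(x) = (x - 4)(x - 5) / 2
Then p(x) = 72·L_0(x) + 111·L_1(x) + 158·L_2(x).
Expanding and collecting terms gives p(x) = 4x^2 + 3x - 4.
Evaluating at x = 7: p(7) = 213.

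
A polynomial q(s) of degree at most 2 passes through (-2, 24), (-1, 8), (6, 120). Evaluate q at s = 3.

24

Using the Lagrange interpolation formula with nodes -2, -1, 6:
  L_0(s) = (s + 1)(s - 6) / 8
  L_1(s) = (s + 2)(s - 6) / -7
  L_2(s) = (s + 2)(s + 1) / 56
Then q(s) = 24·L_0(s) + 8·L_1(s) + 120·L_2(s).
Expanding and collecting terms gives q(s) = 4s² - 4s.
Evaluating at s = 3: q(3) = 24.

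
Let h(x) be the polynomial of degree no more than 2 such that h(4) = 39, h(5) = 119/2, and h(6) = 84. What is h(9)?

363/2

Using the Lagrange interpolation formula with nodes 4, 5, 6:
  L_0(x) = (x - 5)(x - 6) / 2
  L_1(x) = (x - 4)(x - 6) / -1
  L_2(x) = (x - 4)(x - 5) / 2
Then h(x) = 39·L_0(x) + 119/2·L_1(x) + 84·L_2(x).
Expanding and collecting terms gives h(x) = 2x^2 + (5/2)x - 3.
Evaluating at x = 9: h(9) = 363/2.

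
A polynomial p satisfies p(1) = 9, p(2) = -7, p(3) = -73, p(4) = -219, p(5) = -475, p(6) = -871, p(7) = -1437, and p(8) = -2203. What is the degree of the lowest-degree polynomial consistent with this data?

3

Forward differences of the values at u = 1, 2, 3, 4, 5, 6, 7, 8:
  p  : 9  -7  -73  -219  -475  -871  -1437  -2203
  Δ  : -16  -66  -146  -256  -396  -566  -766
  Δ^2: -50  -80  -110  -140  -170  -200
  Δ^3: -30  -30  -30  -30  -30
  Δ^4: 0  0  0  0
  Δ^5: 0  0  0
  Δ^6: 0  0
  Δ^7: 0
The third differences are constant (-30) and nonzero, while all higher differences vanish, so the minimal degree is 3.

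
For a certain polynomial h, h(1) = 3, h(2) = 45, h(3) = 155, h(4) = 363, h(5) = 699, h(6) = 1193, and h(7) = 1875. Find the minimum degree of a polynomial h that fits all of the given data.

Forward differences of the values at t = 1, 2, 3, 4, 5, 6, 7:
  h  : 3  45  155  363  699  1193  1875
  Δ  : 42  110  208  336  494  682
  Δ^2: 68  98  128  158  188
  Δ^3: 30  30  30  30
  Δ^4: 0  0  0
  Δ^5: 0  0
  Δ^6: 0
The third differences are constant (30) and nonzero, while all higher differences vanish, so the minimal degree is 3.

3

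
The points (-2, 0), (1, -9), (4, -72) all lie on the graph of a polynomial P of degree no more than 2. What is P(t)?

P(t) = -3t^2 - 6t

Write P(t) = at^2 + bt + c. Substituting each data point gives a linear system:
  4a - 2b + c = 0
  a + b + c = -9
  16a + 4b + c = -72
Solving the system yields a = -3, b = -6, c = 0.
So P(t) = -3t^2 - 6t.
Check: P(-2) = 0. ✓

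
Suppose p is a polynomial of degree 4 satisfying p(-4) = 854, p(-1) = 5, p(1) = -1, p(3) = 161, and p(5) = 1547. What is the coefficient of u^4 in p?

Write p(u) = au^4 + bu^3 + cu^2 + du + e. Substituting each data point gives a linear system:
  256a - 64b + 16c - 4d + e = 854
  a - b + c - d + e = 5
  a + b + c + d + e = -1
  81a + 27b + 9c + 3d + e = 161
  625a + 125b + 25c + 5d + e = 1547
Solving the system yields a = 3, b = -2, c = -3, d = -1, e = 2.
So p(u) = 3u^4 - 2u^3 - 3u^2 - u + 2.
The leading coefficient is 3.

3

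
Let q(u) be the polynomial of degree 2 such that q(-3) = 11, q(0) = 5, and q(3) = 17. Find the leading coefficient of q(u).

Write q(u) = au^2 + bu + c. Substituting each data point gives a linear system:
  9a - 3b + c = 11
  c = 5
  9a + 3b + c = 17
Solving the system yields a = 1, b = 1, c = 5.
So q(u) = u² + u + 5.
The leading coefficient is 1.

1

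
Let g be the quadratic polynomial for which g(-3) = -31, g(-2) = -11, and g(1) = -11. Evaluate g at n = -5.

Write g(n) = an^2 + bn + c. Substituting each data point gives a linear system:
  9a - 3b + c = -31
  4a - 2b + c = -11
  a + b + c = -11
Solving the system yields a = -5, b = -5, c = -1.
So g(n) = -5n^2 - 5n - 1.
Then g(-5) = -101.

-101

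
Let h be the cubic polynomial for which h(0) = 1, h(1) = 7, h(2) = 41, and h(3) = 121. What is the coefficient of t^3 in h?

Write h(t) = at^3 + bt^2 + ct + d. Substituting each data point gives a linear system:
  d = 1
  a + b + c + d = 7
  8a + 4b + 2c + d = 41
  27a + 9b + 3c + d = 121
Solving the system yields a = 3, b = 5, c = -2, d = 1.
So h(t) = 3t³ + 5t² - 2t + 1.
The leading coefficient is 3.

3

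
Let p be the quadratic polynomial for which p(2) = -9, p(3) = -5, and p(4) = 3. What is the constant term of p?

-5

Write p(t) = at^2 + bt + c. Substituting each data point gives a linear system:
  4a + 2b + c = -9
  9a + 3b + c = -5
  16a + 4b + c = 3
Solving the system yields a = 2, b = -6, c = -5.
So p(t) = 2t² - 6t - 5.
The constant term is -5.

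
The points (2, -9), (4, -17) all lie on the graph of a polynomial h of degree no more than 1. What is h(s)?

h(s) = -4s - 1

Write h(s) = as + b. Substituting each data point gives a linear system:
  2a + b = -9
  4a + b = -17
Solving the system yields a = -4, b = -1.
So h(s) = -4s - 1.
Check: h(2) = -9. ✓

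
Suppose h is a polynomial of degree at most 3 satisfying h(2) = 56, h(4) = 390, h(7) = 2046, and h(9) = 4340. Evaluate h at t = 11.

Using the Lagrange interpolation formula with nodes 2, 4, 7, 9:
  L_0(t) = (t - 4)(t - 7)(t - 9) / -70
  L_1(t) = (t - 2)(t - 7)(t - 9) / 30
  L_2(t) = (t - 2)(t - 4)(t - 9) / -30
  L_3(t) = (t - 2)(t - 4)(t - 7) / 70
Then h(t) = 56·L_0(t) + 390·L_1(t) + 2046·L_2(t) + 4340·L_3(t).
Expanding and collecting terms gives h(t) = 6t^3 - t^2 + 5t + 2.
Evaluating at t = 11: h(11) = 7922.

7922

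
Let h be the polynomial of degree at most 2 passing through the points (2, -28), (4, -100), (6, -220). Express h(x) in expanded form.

h(x) = -6x^2 - 4

Write h(x) = ax^2 + bx + c. Substituting each data point gives a linear system:
  4a + 2b + c = -28
  16a + 4b + c = -100
  36a + 6b + c = -220
Solving the system yields a = -6, b = 0, c = -4.
So h(x) = -6x² - 4.
Check: h(4) = -100. ✓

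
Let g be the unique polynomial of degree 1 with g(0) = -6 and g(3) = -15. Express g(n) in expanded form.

Using the Lagrange interpolation formula with nodes 0, 3:
  L_0(n) = (n - 3) / -3
  L_1(n) = n / 3
Then g(n) = -6·L_0(n) - 15·L_1(n).
Expanding and collecting terms gives g(n) = -3n - 6.
Check: g(0) = -6. ✓

g(n) = -3n - 6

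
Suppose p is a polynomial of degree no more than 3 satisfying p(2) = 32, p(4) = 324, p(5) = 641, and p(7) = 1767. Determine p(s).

Write p(s) = as^3 + bs^2 + cs + d. Substituting each data point gives a linear system:
  8a + 4b + 2c + d = 32
  64a + 16b + 4c + d = 324
  125a + 25b + 5c + d = 641
  343a + 49b + 7c + d = 1767
Solving the system yields a = 5, b = 2, c = -6, d = -4.
So p(s) = 5s³ + 2s² - 6s - 4.
Check: p(7) = 1767. ✓

p(s) = 5s^3 + 2s^2 - 6s - 4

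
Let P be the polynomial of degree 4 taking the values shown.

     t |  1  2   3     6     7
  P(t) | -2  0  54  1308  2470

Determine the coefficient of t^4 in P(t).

1

Write P(t) = at^4 + bt^3 + ct^2 + dt + e. Substituting each data point gives a linear system:
  a + b + c + d + e = -2
  16a + 8b + 4c + 2d + e = 0
  81a + 27b + 9c + 3d + e = 54
  1296a + 216b + 36c + 6d + e = 1308
  2401a + 343b + 49c + 7d + e = 2470
Solving the system yields a = 1, b = 1, c = -5, d = -5, e = 6.
So P(t) = t⁴ + t³ - 5t² - 5t + 6.
The leading coefficient is 1.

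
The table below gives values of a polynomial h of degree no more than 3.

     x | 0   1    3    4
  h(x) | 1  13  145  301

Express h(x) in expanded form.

Write h(x) = ax^3 + bx^2 + cx + d. Substituting each data point gives a linear system:
  d = 1
  a + b + c + d = 13
  27a + 9b + 3c + d = 145
  64a + 16b + 4c + d = 301
Solving the system yields a = 3, b = 6, c = 3, d = 1.
So h(x) = 3x^3 + 6x^2 + 3x + 1.
Check: h(3) = 145. ✓

h(x) = 3x^3 + 6x^2 + 3x + 1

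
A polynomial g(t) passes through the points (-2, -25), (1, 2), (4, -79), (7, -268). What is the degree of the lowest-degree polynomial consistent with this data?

Forward differences of the values at t = -2, 1, 4, 7:
  g  : -25  2  -79  -268
  Δ  : 27  -81  -189
  Δ^2: -108  -108
  Δ^3: 0
The second differences are constant (-108) and nonzero, while all higher differences vanish, so the minimal degree is 2.

2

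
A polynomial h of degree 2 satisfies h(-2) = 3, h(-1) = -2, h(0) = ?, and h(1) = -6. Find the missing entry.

On equispaced nodes a degree-2 polynomial has vanishing third forward difference, so
  - h(-2) + 3·h(-1) - 3·h(0) + h(1) = 0.
Substituting the known values and solving for h(0):
  -3·h(0) = 15
  h(0) = -5.

-5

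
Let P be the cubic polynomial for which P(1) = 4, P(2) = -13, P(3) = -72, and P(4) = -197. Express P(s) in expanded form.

Using the Lagrange interpolation formula with nodes 1, 2, 3, 4:
  L_0(s) = (s - 2)(s - 3)(s - 4) / -6
  L_1(s) = (s - 1)(s - 3)(s - 4) / 2
  L_2(s) = (s - 1)(s - 2)(s - 4) / -2
  L_3(s) = (s - 1)(s - 2)(s - 3) / 6
Then P(s) = 4·L_0(s) - 13·L_1(s) - 72·L_2(s) - 197·L_3(s).
Expanding and collecting terms gives P(s) = -4s^3 + 3s^2 + 2s + 3.
Check: P(3) = -72. ✓

P(s) = -4s^3 + 3s^2 + 2s + 3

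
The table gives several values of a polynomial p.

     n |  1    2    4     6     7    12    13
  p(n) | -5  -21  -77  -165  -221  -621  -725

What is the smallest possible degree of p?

Divided differences on the nodes 1, 2, 4, 6, 7, 12, 13:
  order 0: -5  -21  -77  -165  -221  -621  -725
  order 1: -16  -28  -44  -56  -80  -104
  order 2: -4  -4  -4  -4  -4
  order 3: 0  0  0  0
  order 4: 0  0  0
  order 5: 0  0
  order 6: 0
The order-2 divided differences are all -4 (nonzero) and every higher order vanishes, so the data lies on a polynomial of degree exactly 2.

2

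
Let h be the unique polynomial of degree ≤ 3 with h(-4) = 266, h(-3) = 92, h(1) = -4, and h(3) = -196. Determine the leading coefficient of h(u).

Write h(u) = au^3 + bu^2 + cu + d. Substituting each data point gives a linear system:
  -64a + 16b - 4c + d = 266
  -27a + 9b - 3c + d = 92
  a + b + c + d = -4
  27a + 9b + 3c + d = -196
Solving the system yields a = -6, b = -6, c = 6, d = 2.
So h(u) = -6u³ - 6u² + 6u + 2.
The leading coefficient is -6.

-6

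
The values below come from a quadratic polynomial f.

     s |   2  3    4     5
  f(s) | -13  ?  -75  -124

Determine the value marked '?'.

-38

On equispaced nodes a degree-2 polynomial has vanishing third forward difference, so
  - f(2) + 3·f(3) - 3·f(4) + f(5) = 0.
Substituting the known values and solving for f(3):
  3·f(3) = -114
  f(3) = -38.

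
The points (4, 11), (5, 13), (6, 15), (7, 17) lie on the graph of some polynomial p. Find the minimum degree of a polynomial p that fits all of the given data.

1

Forward differences of the values at t = 4, 5, 6, 7:
  p  : 11  13  15  17
  Δ  : 2  2  2
  Δ^2: 0  0
  Δ^3: 0
The first differences are constant (2) and nonzero, while all higher differences vanish, so the minimal degree is 1.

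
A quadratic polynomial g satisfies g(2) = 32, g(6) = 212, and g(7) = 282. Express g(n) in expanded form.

g(n) = 5n^2 + 5n + 2

Using the Lagrange interpolation formula with nodes 2, 6, 7:
  L_0(n) = (n - 6)(n - 7) / 20
  L_1(n) = (n - 2)(n - 7) / -4
  L_2(n) = (n - 2)(n - 6) / 5
Then g(n) = 32·L_0(n) + 212·L_1(n) + 282·L_2(n).
Expanding and collecting terms gives g(n) = 5n² + 5n + 2.
Check: g(2) = 32. ✓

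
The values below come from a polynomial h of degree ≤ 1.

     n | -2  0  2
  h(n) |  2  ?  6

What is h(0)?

4

On equispaced nodes a degree-1 polynomial has vanishing second forward difference, so
  h(-2) - 2·h(0) + h(2) = 0.
Substituting the known values and solving for h(0):
  -2·h(0) = -8
  h(0) = 4.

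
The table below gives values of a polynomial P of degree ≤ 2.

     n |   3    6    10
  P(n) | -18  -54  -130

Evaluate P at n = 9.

Using the Lagrange interpolation formula with nodes 3, 6, 10:
  L_0(n) = (n - 6)(n - 10) / 21
  L_1(n) = (n - 3)(n - 10) / -12
  L_2(n) = (n - 3)(n - 6) / 28
Then P(n) = -18·L_0(n) - 54·L_1(n) - 130·L_2(n).
Expanding and collecting terms gives P(n) = -n^2 - 3n.
Evaluating at n = 9: P(9) = -108.

-108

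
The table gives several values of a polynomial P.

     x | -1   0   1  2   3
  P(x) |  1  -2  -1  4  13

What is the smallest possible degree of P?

2

Forward differences of the values at x = -1, 0, 1, 2, 3:
  P  : 1  -2  -1  4  13
  Δ  : -3  1  5  9
  Δ^2: 4  4  4
  Δ^3: 0  0
  Δ^4: 0
The second differences are constant (4) and nonzero, while all higher differences vanish, so the minimal degree is 2.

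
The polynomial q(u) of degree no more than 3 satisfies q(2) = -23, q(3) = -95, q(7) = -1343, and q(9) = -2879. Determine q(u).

Using the Lagrange interpolation formula with nodes 2, 3, 7, 9:
  L_0(u) = (u - 3)(u - 7)(u - 9) / -35
  L_1(u) = (u - 2)(u - 7)(u - 9) / 24
  L_2(u) = (u - 2)(u - 3)(u - 9) / -40
  L_3(u) = (u - 2)(u - 3)(u - 7) / 84
Then q(u) = -23·L_0(u) - 95·L_1(u) - 1343·L_2(u) - 2879·L_3(u).
Expanding and collecting terms gives q(u) = -4u³ + 4u + 1.
Check: q(7) = -1343. ✓

q(u) = -4u^3 + 4u + 1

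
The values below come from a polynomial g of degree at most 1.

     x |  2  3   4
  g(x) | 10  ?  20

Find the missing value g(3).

On equispaced nodes a degree-1 polynomial has vanishing second forward difference, so
  g(2) - 2·g(3) + g(4) = 0.
Substituting the known values and solving for g(3):
  -2·g(3) = -30
  g(3) = 15.

15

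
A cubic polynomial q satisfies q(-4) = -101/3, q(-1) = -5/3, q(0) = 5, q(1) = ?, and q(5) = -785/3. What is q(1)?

The 4 known points determine the degree-3 polynomial uniquely.
Write q(t) = at^3 + bt^2 + ct + d. Substituting each data point gives a linear system:
  -64a + 16b - 4c + d = -101/3
  -a + b - c + d = -5/3
  d = 5
  125a + 25b + 5c + d = -785/3
Solving the system yields a = -1, b = -6, c = 5/3, d = 5.
So q(t) = -t^3 - 6t^2 + (5/3)t + 5.
Then q(1) = -1/3.

-1/3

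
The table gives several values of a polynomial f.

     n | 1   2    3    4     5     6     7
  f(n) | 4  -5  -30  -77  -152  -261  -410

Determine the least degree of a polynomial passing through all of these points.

Forward differences of the values at n = 1, 2, 3, 4, 5, 6, 7:
  f  : 4  -5  -30  -77  -152  -261  -410
  Δ  : -9  -25  -47  -75  -109  -149
  Δ^2: -16  -22  -28  -34  -40
  Δ^3: -6  -6  -6  -6
  Δ^4: 0  0  0
  Δ^5: 0  0
  Δ^6: 0
The third differences are constant (-6) and nonzero, while all higher differences vanish, so the minimal degree is 3.

3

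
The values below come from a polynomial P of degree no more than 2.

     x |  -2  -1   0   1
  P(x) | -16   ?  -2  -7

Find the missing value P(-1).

-5

The 3 known points determine the degree-2 polynomial uniquely.
Write P(x) = ax^2 + bx + c. Substituting each data point gives a linear system:
  4a - 2b + c = -16
  c = -2
  a + b + c = -7
Solving the system yields a = -4, b = -1, c = -2.
So P(x) = -4x^2 - x - 2.
Then P(-1) = -5.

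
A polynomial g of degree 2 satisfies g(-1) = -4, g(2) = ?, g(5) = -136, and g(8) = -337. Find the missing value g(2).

The 3 known points determine the degree-2 polynomial uniquely.
Write g(n) = an^2 + bn + c. Substituting each data point gives a linear system:
  a - b + c = -4
  25a + 5b + c = -136
  64a + 8b + c = -337
Solving the system yields a = -5, b = -2, c = -1.
So g(n) = -5n^2 - 2n - 1.
Then g(2) = -25.

-25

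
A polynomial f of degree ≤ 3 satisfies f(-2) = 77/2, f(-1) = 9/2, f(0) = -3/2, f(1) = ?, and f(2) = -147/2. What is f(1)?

The 4 known points determine the degree-3 polynomial uniquely.
Write f(t) = at^3 + bt^2 + ct + d. Substituting each data point gives a linear system:
  -8a + 4b - 2c + d = 77/2
  -a + b - c + d = 9/2
  d = -3/2
  8a + 4b + 2c + d = -147/2
Solving the system yields a = -6, b = -4, c = -4, d = -3/2.
So f(t) = -6t³ - 4t² - 4t - 3/2.
Then f(1) = -31/2.

-31/2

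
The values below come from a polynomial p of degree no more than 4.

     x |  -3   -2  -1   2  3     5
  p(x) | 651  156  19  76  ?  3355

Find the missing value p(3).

The 5 known points determine the degree-4 polynomial uniquely.
Write p(x) = ax^4 + bx^3 + cx^2 + dx + e. Substituting each data point gives a linear system:
  81a - 27b + 9c - 3d + e = 651
  16a - 8b + 4c - 2d + e = 156
  a - b + c - d + e = 19
  16a + 8b + 4c + 2d + e = 76
  625a + 125b + 25c + 5d + e = 3355
Solving the system yields a = 6, b = -4, c = 5, d = -4, e = 0.
So p(x) = 6x^4 - 4x^3 + 5x^2 - 4x.
Then p(3) = 411.

411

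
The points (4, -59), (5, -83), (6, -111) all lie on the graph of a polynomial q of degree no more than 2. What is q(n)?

q(n) = -2n^2 - 6n - 3

Write q(n) = an^2 + bn + c. Substituting each data point gives a linear system:
  16a + 4b + c = -59
  25a + 5b + c = -83
  36a + 6b + c = -111
Solving the system yields a = -2, b = -6, c = -3.
So q(n) = -2n² - 6n - 3.
Check: q(4) = -59. ✓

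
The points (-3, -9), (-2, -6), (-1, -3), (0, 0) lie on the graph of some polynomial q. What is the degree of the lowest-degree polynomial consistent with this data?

Forward differences of the values at t = -3, -2, -1, 0:
  q  : -9  -6  -3  0
  Δ  : 3  3  3
  Δ^2: 0  0
  Δ^3: 0
The first differences are constant (3) and nonzero, while all higher differences vanish, so the minimal degree is 1.

1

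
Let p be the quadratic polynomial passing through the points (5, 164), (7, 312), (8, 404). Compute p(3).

64

Using the Lagrange interpolation formula with nodes 5, 7, 8:
  L_0(x) = (x - 7)(x - 8) / 6
  L_1(x) = (x - 5)(x - 8) / -2
  L_2(x) = (x - 5)(x - 7) / 3
Then p(x) = 164·L_0(x) + 312·L_1(x) + 404·L_2(x).
Expanding and collecting terms gives p(x) = 6x^2 + 2x + 4.
Evaluating at x = 3: p(3) = 64.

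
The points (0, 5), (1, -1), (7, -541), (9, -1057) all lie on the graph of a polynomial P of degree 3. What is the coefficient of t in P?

-1

Write P(t) = at^3 + bt^2 + ct + d. Substituting each data point gives a linear system:
  d = 5
  a + b + c + d = -1
  343a + 49b + 7c + d = -541
  729a + 81b + 9c + d = -1057
Solving the system yields a = -1, b = -4, c = -1, d = 5.
So P(t) = -t^3 - 4t^2 - t + 5.
The coefficient of t is -1.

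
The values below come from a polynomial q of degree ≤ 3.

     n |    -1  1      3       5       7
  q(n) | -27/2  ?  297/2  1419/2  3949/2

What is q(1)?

7/2

The 4 known points determine the degree-3 polynomial uniquely.
Write q(n) = an^3 + bn^2 + cn + d. Substituting each data point gives a linear system:
  -a + b - c + d = -27/2
  27a + 9b + 3c + d = 297/2
  125a + 25b + 5c + d = 1419/2
  343a + 49b + 7c + d = 3949/2
Solving the system yields a = 6, b = -2, c = 5/2, d = -3.
So q(n) = 6n³ - 2n² + (5/2)n - 3.
Then q(1) = 7/2.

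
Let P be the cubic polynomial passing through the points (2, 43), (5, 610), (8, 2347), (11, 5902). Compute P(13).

9602

Forward differences of the values at t = 2, 5, 8, 11:
  P  : 43  610  2347  5902
  Δ  : 567  1737  3555
  Δ^2: 1170  1818
  Δ^3: 648
The third differences are constant, confirming degree 3.
Interpolating (Newton forward form) and evaluating at t = 13 gives P(13) = 9602.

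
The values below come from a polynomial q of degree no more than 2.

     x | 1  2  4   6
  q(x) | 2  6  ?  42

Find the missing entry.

The 3 known points determine the degree-2 polynomial uniquely.
Write q(x) = ax^2 + bx + c. Substituting each data point gives a linear system:
  a + b + c = 2
  4a + 2b + c = 6
  36a + 6b + c = 42
Solving the system yields a = 1, b = 1, c = 0.
So q(x) = x² + x.
Then q(4) = 20.

20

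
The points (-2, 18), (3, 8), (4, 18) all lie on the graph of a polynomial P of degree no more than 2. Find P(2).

2

Using the Lagrange interpolation formula with nodes -2, 3, 4:
  L_0(x) = (x - 3)(x - 4) / 30
  L_1(x) = (x + 2)(x - 4) / -5
  L_2(x) = (x + 2)(x - 3) / 6
Then P(x) = 18·L_0(x) + 8·L_1(x) + 18·L_2(x).
Expanding and collecting terms gives P(x) = 2x² - 4x + 2.
Evaluating at x = 2: P(2) = 2.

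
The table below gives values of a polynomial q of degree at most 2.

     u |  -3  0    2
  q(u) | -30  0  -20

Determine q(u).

Using the Lagrange interpolation formula with nodes -3, 0, 2:
  L_0(u) = u(u - 2) / 15
  L_1(u) = (u + 3)(u - 2) / -6
  L_2(u) = (u + 3)u / 10
Then q(u) = -30·L_0(u) + 0·L_1(u) - 20·L_2(u).
Expanding and collecting terms gives q(u) = -4u² - 2u.
Check: q(-3) = -30. ✓

q(u) = -4u^2 - 2u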